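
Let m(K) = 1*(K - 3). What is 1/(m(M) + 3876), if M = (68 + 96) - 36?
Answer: 1/4001 ≈ 0.00024994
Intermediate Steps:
M = 128 (M = 164 - 36 = 128)
m(K) = -3 + K (m(K) = 1*(-3 + K) = -3 + K)
1/(m(M) + 3876) = 1/((-3 + 128) + 3876) = 1/(125 + 3876) = 1/4001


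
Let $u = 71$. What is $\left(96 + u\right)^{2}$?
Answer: $27889$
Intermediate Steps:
$\left(96 + u\right)^{2} = \left(96 + 71\right)^{2} = 167^{2} = 27889$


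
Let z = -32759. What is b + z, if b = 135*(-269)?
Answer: -69074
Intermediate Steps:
b = -36315
b + z = -36315 - 32759 = -69074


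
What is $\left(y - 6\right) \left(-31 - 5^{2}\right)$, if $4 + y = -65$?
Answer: $4200$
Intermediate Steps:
$y = -69$ ($y = -4 - 65 = -69$)
$\left(y - 6\right) \left(-31 - 5^{2}\right) = \left(-69 - 6\right) \left(-31 - 5^{2}\right) = - 75 \left(-31 - 25\right) = \left(-75\right) \left(-56\right) = 4200$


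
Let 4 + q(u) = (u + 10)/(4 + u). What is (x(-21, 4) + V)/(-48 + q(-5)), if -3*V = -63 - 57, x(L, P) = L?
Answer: -1/3 ≈ -0.33333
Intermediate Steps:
q(u) = -4 + (10 + u)/(4 + u) (q(u) = -4 + (u + 10)/(4 + u) = -4 + (10 + u)/(4 + u))
V = 40 (V = -(-63 - 57)/3 = -1/3*(-120) = 40)
(x(-21, 4) + V)/(-48 + q(-5)) = (-21 + 40)/(-48 + 3*(-2 - 1*(-5))/(4 - 5)) = 19/(-48 + 3*(-2 + 5)/(-1)) = 19/(-48 + 3*(-1)*3) = 19/(-48 - 9) = 19/(-57) = 19*(-1/57) = -1/3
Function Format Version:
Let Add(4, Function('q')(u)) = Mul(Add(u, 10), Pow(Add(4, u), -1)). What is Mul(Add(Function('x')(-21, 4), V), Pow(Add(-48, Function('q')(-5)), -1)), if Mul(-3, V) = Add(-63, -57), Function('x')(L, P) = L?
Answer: Rational(-1, 3) ≈ -0.33333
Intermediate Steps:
Function('q')(u) = Add(-4, Mul(Pow(Add(4, u), -1), Add(10, u))) (Function('q')(u) = Add(-4, Mul(Add(u, 10), Pow(Add(4, u), -1))) = Add(-4, Mul(Add(10, u), Pow(Add(4, u), -1))) = Add(-4, Mul(Pow(Add(4, u), -1), Add(10, u))))
V = 40 (V = Mul(Rational(-1, 3), Add(-63, -57)) = Mul(Rational(-1, 3), -120) = 40)
Mul(Add(Function('x')(-21, 4), V), Pow(Add(-48, Function('q')(-5)), -1)) = Mul(Add(-21, 40), Pow(Add(-48, Mul(3, Pow(Add(4, -5), -1), Add(-2, Mul(-1, -5)))), -1)) = Mul(19, Pow(Add(-48, Mul(3, Pow(-1, -1), Add(-2, 5))), -1)) = Mul(19, Pow(Add(-48, Mul(3, -1, 3)), -1)) = Mul(19, Pow(Add(-48, -9), -1)) = Mul(19, Pow(-57, -1)) = Mul(19, Rational(-1, 57)) = Rational(-1, 3)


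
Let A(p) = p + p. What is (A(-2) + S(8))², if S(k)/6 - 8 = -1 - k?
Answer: 100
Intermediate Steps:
S(k) = 42 - 6*k (S(k) = 48 + 6*(-1 - k) = 48 + (-6 - 6*k) = 42 - 6*k)
A(p) = 2*p
(A(-2) + S(8))² = (2*(-2) + (42 - 6*8))² = (-4 + (42 - 48))² = (-4 - 6)² = (-10)² = 100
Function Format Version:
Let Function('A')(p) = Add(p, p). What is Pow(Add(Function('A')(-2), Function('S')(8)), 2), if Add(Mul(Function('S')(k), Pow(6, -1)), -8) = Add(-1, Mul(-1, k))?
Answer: 100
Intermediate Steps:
Function('S')(k) = Add(42, Mul(-6, k)) (Function('S')(k) = Add(48, Mul(6, Add(-1, Mul(-1, k)))) = Add(48, Add(-6, Mul(-6, k))) = Add(42, Mul(-6, k)))
Function('A')(p) = Mul(2, p)
Pow(Add(Function('A')(-2), Function('S')(8)), 2) = Pow(Add(Mul(2, -2), Add(42, Mul(-6, 8))), 2) = Pow(Add(-4, Add(42, -48)), 2) = Pow(Add(-4, -6), 2) = Pow(-10, 2) = 100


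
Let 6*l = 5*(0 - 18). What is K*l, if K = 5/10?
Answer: -15/2 ≈ -7.5000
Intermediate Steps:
K = 1/2 (K = 5*(1/10) = 1/2 ≈ 0.50000)
l = -15 (l = (5*(0 - 18))/6 = (5*(-18))/6 = (1/6)*(-90) = -15)
K*l = (1/2)*(-15) = -15/2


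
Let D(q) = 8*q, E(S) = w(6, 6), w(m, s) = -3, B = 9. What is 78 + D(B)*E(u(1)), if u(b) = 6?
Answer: -138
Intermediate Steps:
E(S) = -3
78 + D(B)*E(u(1)) = 78 + (8*9)*(-3) = 78 + 72*(-3) = 78 - 216 = -138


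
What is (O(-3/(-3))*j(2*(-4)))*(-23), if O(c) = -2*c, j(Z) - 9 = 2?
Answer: 506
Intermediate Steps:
j(Z) = 11 (j(Z) = 9 + 2 = 11)
(O(-3/(-3))*j(2*(-4)))*(-23) = (-(-6)/(-3)*11)*(-23) = (-(-6)*(-1)/3*11)*(-23) = (-2*1*11)*(-23) = -2*11*(-23) = -22*(-23) = 506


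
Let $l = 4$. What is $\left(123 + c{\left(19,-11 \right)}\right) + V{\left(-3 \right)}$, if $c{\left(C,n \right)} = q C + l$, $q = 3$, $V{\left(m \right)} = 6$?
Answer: $190$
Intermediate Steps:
$c{\left(C,n \right)} = 4 + 3 C$ ($c{\left(C,n \right)} = 3 C + 4 = 4 + 3 C$)
$\left(123 + c{\left(19,-11 \right)}\right) + V{\left(-3 \right)} = \left(123 + \left(4 + 3 \cdot 19\right)\right) + 6 = \left(123 + \left(4 + 57\right)\right) + 6 = \left(123 + 61\right) + 6 = 184 + 6 = 190$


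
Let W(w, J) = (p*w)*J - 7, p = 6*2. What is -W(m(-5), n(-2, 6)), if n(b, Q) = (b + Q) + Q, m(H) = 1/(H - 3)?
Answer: 22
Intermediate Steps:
p = 12
m(H) = 1/(-3 + H)
n(b, Q) = b + 2*Q (n(b, Q) = (Q + b) + Q = b + 2*Q)
W(w, J) = -7 + 12*J*w (W(w, J) = (12*w)*J - 7 = 12*J*w - 7 = -7 + 12*J*w)
-W(m(-5), n(-2, 6)) = -(-7 + 12*(-2 + 2*6)/(-3 - 5)) = -(-7 + 12*(-2 + 12)/(-8)) = -(-7 + 12*10*(-⅛)) = -(-7 - 15) = -1*(-22) = 22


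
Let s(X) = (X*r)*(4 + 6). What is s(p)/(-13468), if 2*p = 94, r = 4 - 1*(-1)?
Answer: -1175/6734 ≈ -0.17449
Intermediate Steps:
r = 5 (r = 4 + 1 = 5)
p = 47 (p = (½)*94 = 47)
s(X) = 50*X (s(X) = (X*5)*(4 + 6) = (5*X)*10 = 50*X)
s(p)/(-13468) = (50*47)/(-13468) = 2350*(-1/13468) = -1175/6734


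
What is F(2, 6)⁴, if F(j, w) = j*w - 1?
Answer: 14641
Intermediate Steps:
F(j, w) = -1 + j*w
F(2, 6)⁴ = (-1 + 2*6)⁴ = (-1 + 12)⁴ = 11⁴ = 14641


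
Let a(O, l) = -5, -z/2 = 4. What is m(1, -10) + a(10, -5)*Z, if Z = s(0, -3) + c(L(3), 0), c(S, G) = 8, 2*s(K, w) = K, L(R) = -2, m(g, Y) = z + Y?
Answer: -58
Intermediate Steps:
z = -8 (z = -2*4 = -8)
m(g, Y) = -8 + Y
s(K, w) = K/2
Z = 8 (Z = (½)*0 + 8 = 0 + 8 = 8)
m(1, -10) + a(10, -5)*Z = (-8 - 10) - 5*8 = -18 - 40 = -58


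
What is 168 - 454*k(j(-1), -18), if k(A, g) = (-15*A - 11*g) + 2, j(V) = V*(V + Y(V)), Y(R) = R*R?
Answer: -90632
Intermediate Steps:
Y(R) = R**2
j(V) = V*(V + V**2)
k(A, g) = 2 - 15*A - 11*g
168 - 454*k(j(-1), -18) = 168 - 454*(2 - 15*(-1)**2*(1 - 1) - 11*(-18)) = 168 - 454*(2 - 15*0 + 198) = 168 - 454*(2 + 0 + 198) = 168 - 454*200 = 168 - 90800 = -90632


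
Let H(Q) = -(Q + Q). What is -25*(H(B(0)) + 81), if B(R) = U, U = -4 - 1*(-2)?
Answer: -2125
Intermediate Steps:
U = -2 (U = -4 + 2 = -2)
B(R) = -2
H(Q) = -2*Q
-25*(H(B(0)) + 81) = -25*(-2*(-2) + 81) = -25*(4 + 81) = -25*85 = -2125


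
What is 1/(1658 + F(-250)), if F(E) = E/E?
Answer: 1/1659 ≈ 0.00060277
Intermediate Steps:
F(E) = 1
1/(1658 + F(-250)) = 1/(1658 + 1) = 1/1659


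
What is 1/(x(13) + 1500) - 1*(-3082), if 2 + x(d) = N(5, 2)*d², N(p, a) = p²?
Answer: 17638287/5723 ≈ 3082.0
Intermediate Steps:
x(d) = -2 + 25*d² (x(d) = -2 + 5²*d² = -2 + 25*d²)
1/(x(13) + 1500) - 1*(-3082) = 1/((-2 + 25*13²) + 1500) - 1*(-3082) = 1/((-2 + 25*169) + 1500) + 3082 = 1/((-2 + 4225) + 1500) + 3082 = 1/(4223 + 1500) + 3082 = 1/5723 + 3082 = 17638287/5723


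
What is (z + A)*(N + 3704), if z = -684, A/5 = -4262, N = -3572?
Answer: -2903208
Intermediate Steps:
A = -21310 (A = 5*(-4262) = -21310)
(z + A)*(N + 3704) = (-684 - 21310)*(-3572 + 3704) = -21994*132 = -2903208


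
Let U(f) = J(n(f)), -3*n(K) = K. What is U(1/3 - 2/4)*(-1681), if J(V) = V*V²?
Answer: -1681/5832 ≈ -0.28824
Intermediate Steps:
n(K) = -K/3
J(V) = V³
U(f) = -f³/27 (U(f) = (-f/3)³ = -f³/27)
U(1/3 - 2/4)*(-1681) = -(1/3 - 2/4)³/27*(-1681) = -(1*(⅓) - 2*¼)³/27*(-1681) = -(⅓ - ½)³/27*(-1681) = -(-⅙)³/27*(-1681) = -1/27*(-1/216)*(-1681) = (1/5832)*(-1681) = -1681/5832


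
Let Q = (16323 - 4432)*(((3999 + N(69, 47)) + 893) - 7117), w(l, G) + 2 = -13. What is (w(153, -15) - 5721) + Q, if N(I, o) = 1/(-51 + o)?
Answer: -105864735/4 ≈ -2.6466e+7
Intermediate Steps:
w(l, G) = -15 (w(l, G) = -2 - 13 = -15)
Q = -105841791/4 (Q = (16323 - 4432)*(((3999 + 1/(-51 + 47)) + 893) - 7117) = 11891*(((3999 + 1/(-4)) + 893) - 7117) = 11891*(((3999 - 1/4) + 893) - 7117) = 11891*((15995/4 + 893) - 7117) = 11891*(19567/4 - 7117) = 11891*(-8901/4) = -105841791/4 ≈ -2.6460e+7)
(w(153, -15) - 5721) + Q = (-15 - 5721) - 105841791/4 = -5736 - 105841791/4 = -105864735/4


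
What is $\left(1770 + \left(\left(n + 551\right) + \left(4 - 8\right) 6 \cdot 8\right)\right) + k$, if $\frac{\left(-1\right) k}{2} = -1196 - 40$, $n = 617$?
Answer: $5218$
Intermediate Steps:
$k = 2472$ ($k = - 2 \left(-1196 - 40\right) = \left(-2\right) \left(-1236\right) = 2472$)
$\left(1770 + \left(\left(n + 551\right) + \left(4 - 8\right) 6 \cdot 8\right)\right) + k = \left(1770 + \left(\left(617 + 551\right) + \left(4 - 8\right) 6 \cdot 8\right)\right) + 2472 = \left(1770 + \left(1168 - 192\right)\right) + 2472 = \left(1770 + 976\right) + 2472 = 2746 + 2472 = 5218$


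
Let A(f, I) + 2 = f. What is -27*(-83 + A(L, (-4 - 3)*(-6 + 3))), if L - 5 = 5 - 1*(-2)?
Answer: 1971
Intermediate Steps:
L = 12 (L = 5 + (5 - 1*(-2)) = 5 + (5 + 2) = 5 + 7 = 12)
A(f, I) = -2 + f
-27*(-83 + A(L, (-4 - 3)*(-6 + 3))) = -27*(-83 + (-2 + 12)) = -27*(-83 + 10) = -27*(-73) = 1971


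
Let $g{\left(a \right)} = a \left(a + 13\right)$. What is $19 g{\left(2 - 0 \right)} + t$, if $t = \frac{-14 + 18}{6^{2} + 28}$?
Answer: $\frac{9121}{16} \approx 570.06$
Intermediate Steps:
$g{\left(a \right)} = a \left(13 + a\right)$
$t = \frac{1}{16}$ ($t = \frac{4}{36 + 28} = \frac{4}{64} = 4 \cdot \frac{1}{64} = \frac{1}{16} \approx 0.0625$)
$19 g{\left(2 - 0 \right)} + t = 19 \left(2 - 0\right) \left(13 + \left(2 - 0\right)\right) + \frac{1}{16} = 19 \left(2 + 0\right) \left(13 + \left(2 + 0\right)\right) + \frac{1}{16} = 19 \cdot 2 \left(13 + 2\right) + \frac{1}{16} = 19 \cdot 2 \cdot 15 + \frac{1}{16} = 19 \cdot 30 + \frac{1}{16} = 570 + \frac{1}{16} = \frac{9121}{16}$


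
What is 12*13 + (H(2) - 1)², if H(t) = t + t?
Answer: 165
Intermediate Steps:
H(t) = 2*t
12*13 + (H(2) - 1)² = 12*13 + (2*2 - 1)² = 156 + (4 - 1)² = 156 + 3² = 156 + 9 = 165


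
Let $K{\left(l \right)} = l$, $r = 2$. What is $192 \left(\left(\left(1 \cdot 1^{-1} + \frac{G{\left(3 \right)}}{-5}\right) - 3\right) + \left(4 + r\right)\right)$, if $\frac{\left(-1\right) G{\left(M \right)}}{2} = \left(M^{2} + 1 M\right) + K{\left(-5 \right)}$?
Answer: $\frac{6528}{5} \approx 1305.6$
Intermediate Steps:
$G{\left(M \right)} = 10 - 2 M - 2 M^{2}$ ($G{\left(M \right)} = - 2 \left(\left(M^{2} + 1 M\right) - 5\right) = - 2 \left(\left(M^{2} + M\right) - 5\right) = - 2 \left(\left(M + M^{2}\right) - 5\right) = - 2 \left(-5 + M + M^{2}\right) = 10 - 2 M - 2 M^{2}$)
$192 \left(\left(\left(1 \cdot 1^{-1} + \frac{G{\left(3 \right)}}{-5}\right) - 3\right) + \left(4 + r\right)\right) = 192 \left(\left(\left(1 \cdot 1^{-1} + \frac{10 - 6 - 2 \cdot 3^{2}}{-5}\right) - 3\right) + \left(4 + 2\right)\right) = 192 \left(\left(\left(1 \cdot 1 + \left(10 - 6 - 18\right) \left(- \frac{1}{5}\right)\right) - 3\right) + 6\right) = 192 \left(\left(\left(1 + \left(10 - 6 - 18\right) \left(- \frac{1}{5}\right)\right) - 3\right) + 6\right) = 192 \left(\left(\left(1 - - \frac{14}{5}\right) - 3\right) + 6\right) = 192 \left(\left(\left(1 + \frac{14}{5}\right) - 3\right) + 6\right) = 192 \left(\left(\frac{19}{5} - 3\right) + 6\right) = 192 \left(\frac{4}{5} + 6\right) = 192 \cdot \frac{34}{5} = \frac{6528}{5}$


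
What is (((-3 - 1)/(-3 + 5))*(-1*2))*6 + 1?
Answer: 25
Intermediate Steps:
(((-3 - 1)/(-3 + 5))*(-1*2))*6 + 1 = (-4/2*(-2))*6 + 1 = (-4*1/2*(-2))*6 + 1 = -2*(-2)*6 + 1 = 4*6 + 1 = 24 + 1 = 25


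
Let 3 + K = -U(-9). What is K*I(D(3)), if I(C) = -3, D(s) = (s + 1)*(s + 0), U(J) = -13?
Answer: -30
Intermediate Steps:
D(s) = s*(1 + s) (D(s) = (1 + s)*s = s*(1 + s))
K = 10 (K = -3 - 1*(-13) = -3 + 13 = 10)
K*I(D(3)) = 10*(-3) = -30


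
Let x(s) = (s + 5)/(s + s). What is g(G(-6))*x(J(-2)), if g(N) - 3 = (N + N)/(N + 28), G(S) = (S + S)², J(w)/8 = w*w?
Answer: 7437/2752 ≈ 2.7024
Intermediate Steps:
J(w) = 8*w² (J(w) = 8*(w*w) = 8*w²)
G(S) = 4*S² (G(S) = (2*S)² = 4*S²)
x(s) = (5 + s)/(2*s) (x(s) = (5 + s)/((2*s)) = (5 + s)*(1/(2*s)) = (5 + s)/(2*s))
g(N) = 3 + 2*N/(28 + N) (g(N) = 3 + (N + N)/(N + 28) = 3 + (2*N)/(28 + N) = 3 + 2*N/(28 + N))
g(G(-6))*x(J(-2)) = ((84 + 5*(4*(-6)²))/(28 + 4*(-6)²))*((5 + 8*(-2)²)/(2*((8*(-2)²)))) = ((84 + 5*(4*36))/(28 + 4*36))*((5 + 8*4)/(2*((8*4)))) = ((84 + 5*144)/(28 + 144))*((½)*(5 + 32)/32) = ((84 + 720)/172)*((½)*(1/32)*37) = ((1/172)*804)*(37/64) = (201/43)*(37/64) = 7437/2752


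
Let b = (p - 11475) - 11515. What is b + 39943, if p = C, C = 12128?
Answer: 29081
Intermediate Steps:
p = 12128
b = -10862 (b = (12128 - 11475) - 11515 = 653 - 11515 = -10862)
b + 39943 = -10862 + 39943 = 29081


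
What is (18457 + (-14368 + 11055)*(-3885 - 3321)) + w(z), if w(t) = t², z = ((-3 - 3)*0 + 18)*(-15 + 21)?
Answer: 23903599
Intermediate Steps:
z = 108 (z = (-6*0 + 18)*6 = (0 + 18)*6 = 18*6 = 108)
(18457 + (-14368 + 11055)*(-3885 - 3321)) + w(z) = (18457 + (-14368 + 11055)*(-3885 - 3321)) + 108² = (18457 - 3313*(-7206)) + 11664 = (18457 + 23873478) + 11664 = 23891935 + 11664 = 23903599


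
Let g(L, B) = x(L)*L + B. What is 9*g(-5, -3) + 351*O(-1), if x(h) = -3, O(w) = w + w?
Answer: -594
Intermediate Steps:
O(w) = 2*w
g(L, B) = B - 3*L (g(L, B) = -3*L + B = B - 3*L)
9*g(-5, -3) + 351*O(-1) = 9*(-3 - 3*(-5)) + 351*(2*(-1)) = 9*(-3 + 15) + 351*(-2) = 9*12 - 702 = 108 - 702 = -594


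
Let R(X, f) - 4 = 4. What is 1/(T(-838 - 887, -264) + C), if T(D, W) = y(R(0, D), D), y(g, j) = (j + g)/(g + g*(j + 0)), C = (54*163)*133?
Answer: 13792/16145827189 ≈ 8.5421e-7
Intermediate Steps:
R(X, f) = 8 (R(X, f) = 4 + 4 = 8)
C = 1170666 (C = 8802*133 = 1170666)
y(g, j) = (g + j)/(g + g*j)
T(D, W) = (8 + D)/(8*(1 + D))
1/(T(-838 - 887, -264) + C) = 1/((8 + (-838 - 887))/(8*(1 + (-838 - 887))) + 1170666) = 1/((8 - 1725)/(8*(1 - 1725)) + 1170666) = 1/((1/8)*(-1717)/(-1724) + 1170666) = 1/((1/8)*(-1/1724)*(-1717) + 1170666) = 1/(1717/13792 + 1170666) = 1/(16145827189/13792) = 13792/16145827189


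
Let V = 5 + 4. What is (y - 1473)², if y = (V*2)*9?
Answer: 1718721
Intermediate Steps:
V = 9
y = 162 (y = (9*2)*9 = 18*9 = 162)
(y - 1473)² = (162 - 1473)² = (-1311)² = 1718721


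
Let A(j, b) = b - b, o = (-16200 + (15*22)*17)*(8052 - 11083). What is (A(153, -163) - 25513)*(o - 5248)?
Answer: -818789780546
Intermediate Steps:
o = 32098290 (o = (-16200 + 330*17)*(-3031) = (-16200 + 5610)*(-3031) = -10590*(-3031) = 32098290)
A(j, b) = 0
(A(153, -163) - 25513)*(o - 5248) = (0 - 25513)*(32098290 - 5248) = -25513*32093042 = -818789780546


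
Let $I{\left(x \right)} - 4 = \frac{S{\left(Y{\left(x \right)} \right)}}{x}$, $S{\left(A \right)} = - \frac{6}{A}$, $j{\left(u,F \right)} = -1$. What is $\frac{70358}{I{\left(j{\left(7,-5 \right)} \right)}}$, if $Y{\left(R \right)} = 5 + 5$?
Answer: $\frac{351790}{23} \approx 15295.0$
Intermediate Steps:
$Y{\left(R \right)} = 10$
$I{\left(x \right)} = 4 - \frac{3}{5 x}$ ($I{\left(x \right)} = 4 + \frac{\left(-6\right) \frac{1}{10}}{x} = 4 - \frac{3}{5 x}$)
$\frac{70358}{I{\left(j{\left(7,-5 \right)} \right)}} = \frac{70358}{4 - \frac{3}{5 \left(-1\right)}} = \frac{70358}{4 - - \frac{3}{5}} = \frac{70358}{4 + \frac{3}{5}} = \frac{70358}{\frac{23}{5}} = 70358 \cdot \frac{5}{23} = \frac{351790}{23}$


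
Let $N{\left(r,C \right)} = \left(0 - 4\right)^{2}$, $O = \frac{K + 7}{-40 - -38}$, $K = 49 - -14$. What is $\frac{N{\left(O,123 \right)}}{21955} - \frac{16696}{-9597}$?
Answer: $\frac{366714232}{210702135} \approx 1.7404$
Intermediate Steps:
$K = 63$ ($K = 49 + 14 = 63$)
$O = -35$ ($O = \frac{63 + 7}{-40 - -38} = \frac{70}{-40 + 38} = \frac{70}{-2} = 70 \left(- \frac{1}{2}\right) = -35$)
$N{\left(r,C \right)} = 16$ ($N{\left(r,C \right)} = \left(-4\right)^{2} = 16$)
$\frac{N{\left(O,123 \right)}}{21955} - \frac{16696}{-9597} = \frac{16}{21955} - \frac{16696}{-9597} = 16 \cdot \frac{1}{21955} - - \frac{16696}{9597} = \frac{16}{21955} + \frac{16696}{9597} = \frac{366714232}{210702135}$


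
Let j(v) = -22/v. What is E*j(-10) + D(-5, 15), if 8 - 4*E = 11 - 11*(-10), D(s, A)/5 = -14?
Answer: -2643/20 ≈ -132.15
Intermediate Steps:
D(s, A) = -70 (D(s, A) = 5*(-14) = -70)
E = -113/4 (E = 2 - (11 - 11*(-10))/4 = 2 - (11 + 110)/4 = 2 - ¼*121 = 2 - 121/4 = -113/4 ≈ -28.250)
E*j(-10) + D(-5, 15) = -(-1243)/(2*(-10)) - 70 = -(-1243)*(-1)/(2*10) - 70 = -113/4*11/5 - 70 = -1243/20 - 70 = -2643/20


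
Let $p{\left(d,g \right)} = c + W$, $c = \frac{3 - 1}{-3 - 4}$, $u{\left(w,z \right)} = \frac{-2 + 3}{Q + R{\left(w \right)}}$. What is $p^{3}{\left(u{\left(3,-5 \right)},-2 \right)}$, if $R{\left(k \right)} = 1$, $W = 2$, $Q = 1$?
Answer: $\frac{1728}{343} \approx 5.0379$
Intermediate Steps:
$u{\left(w,z \right)} = \frac{1}{2}$ ($u{\left(w,z \right)} = \frac{-2 + 3}{1 + 1} = 1 \cdot \frac{1}{2} = \frac{1}{2}$)
$c = - \frac{2}{7}$ ($c = \frac{2}{-7} = 2 \left(- \frac{1}{7}\right) = - \frac{2}{7} \approx -0.28571$)
$p{\left(d,g \right)} = \frac{12}{7}$ ($p{\left(d,g \right)} = - \frac{2}{7} + 2 = \frac{12}{7}$)
$p^{3}{\left(u{\left(3,-5 \right)},-2 \right)} = \left(\frac{12}{7}\right)^{3} = \frac{1728}{343}$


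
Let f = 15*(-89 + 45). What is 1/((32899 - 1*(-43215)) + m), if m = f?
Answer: 1/75454 ≈ 1.3253e-5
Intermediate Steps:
f = -660 (f = 15*(-44) = -660)
m = -660
1/((32899 - 1*(-43215)) + m) = 1/((32899 - 1*(-43215)) - 660) = 1/((32899 + 43215) - 660) = 1/(76114 - 660) = 1/75454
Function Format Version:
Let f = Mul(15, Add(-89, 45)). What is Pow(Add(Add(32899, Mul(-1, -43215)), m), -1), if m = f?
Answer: Rational(1, 75454) ≈ 1.3253e-5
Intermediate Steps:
f = -660 (f = Mul(15, -44) = -660)
m = -660
Pow(Add(Add(32899, Mul(-1, -43215)), m), -1) = Pow(Add(Add(32899, Mul(-1, -43215)), -660), -1) = Pow(Add(Add(32899, 43215), -660), -1) = Pow(Add(76114, -660), -1) = Pow(75454, -1) = Rational(1, 75454)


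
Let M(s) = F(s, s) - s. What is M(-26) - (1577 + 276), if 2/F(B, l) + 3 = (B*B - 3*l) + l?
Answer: -1324573/725 ≈ -1827.0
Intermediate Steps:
F(B, l) = 2/(-3 + B² - 2*l) (F(B, l) = 2/(-3 + ((B*B - 3*l) + l)) = 2/(-3 + ((B² - 3*l) + l)) = 2/(-3 + (B² - 2*l)) = 2/(-3 + B² - 2*l))
M(s) = -s - 2/(3 - s² + 2*s) (M(s) = -2/(3 - s² + 2*s) - s = -s - 2/(3 - s² + 2*s))
M(-26) - (1577 + 276) = (-1*(-26) - 2/(3 - 1*(-26)² + 2*(-26))) - (1577 + 276) = (26 - 2/(3 - 1*676 - 52)) - 1*1853 = (26 - 2/(3 - 676 - 52)) - 1853 = (26 - 2/(-725)) - 1853 = (26 - 2*(-1/725)) - 1853 = (26 + 2/725) - 1853 = 18852/725 - 1853 = -1324573/725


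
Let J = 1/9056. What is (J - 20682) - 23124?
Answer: -396707135/9056 ≈ -43806.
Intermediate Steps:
J = 1/9056 ≈ 0.00011042
(J - 20682) - 23124 = (1/9056 - 20682) - 23124 = -187296191/9056 - 23124 = -396707135/9056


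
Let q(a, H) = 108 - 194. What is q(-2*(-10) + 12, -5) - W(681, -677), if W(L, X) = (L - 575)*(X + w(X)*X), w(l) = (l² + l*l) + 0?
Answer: 65781283072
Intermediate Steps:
w(l) = 2*l² (w(l) = (l² + l²) + 0 = 2*l² + 0 = 2*l²)
q(a, H) = -86
W(L, X) = (-575 + L)*(X + 2*X³) (W(L, X) = (L - 575)*(X + (2*X²)*X) = (-575 + L)*(X + 2*X³))
q(-2*(-10) + 12, -5) - W(681, -677) = -86 - (-677)*(-575 + 681 - 1150*(-677)² + 2*681*(-677)²) = -86 - (-677)*(-575 + 681 - 1150*458329 + 2*681*458329) = -86 - (-677)*(-575 + 681 - 527078350 + 624244098) = -86 - (-677)*97165854 = -86 - 1*(-65781283158) = -86 + 65781283158 = 65781283072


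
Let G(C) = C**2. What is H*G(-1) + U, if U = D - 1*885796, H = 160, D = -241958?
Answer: -1127594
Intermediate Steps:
U = -1127754 (U = -241958 - 1*885796 = -241958 - 885796 = -1127754)
H*G(-1) + U = 160*(-1)**2 - 1127754 = 160*1 - 1127754 = 160 - 1127754 = -1127594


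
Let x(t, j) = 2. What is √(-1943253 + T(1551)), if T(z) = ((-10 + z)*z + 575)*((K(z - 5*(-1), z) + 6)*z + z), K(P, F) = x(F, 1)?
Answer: 3*√3707707049 ≈ 1.8267e+5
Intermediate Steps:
K(P, F) = 2
T(z) = 9*z*(575 + z*(-10 + z)) (T(z) = ((-10 + z)*z + 575)*((2 + 6)*z + z) = (z*(-10 + z) + 575)*(8*z + z) = (575 + z*(-10 + z))*(9*z) = 9*z*(575 + z*(-10 + z)))
√(-1943253 + T(1551)) = √(-1943253 + 9*1551*(575 + 1551² - 10*1551)) = √(-1943253 + 9*1551*(575 + 2405601 - 15510)) = √(-1943253 + 9*1551*2390666) = √(-1943253 + 33371306694) = √33369363441 = 3*√3707707049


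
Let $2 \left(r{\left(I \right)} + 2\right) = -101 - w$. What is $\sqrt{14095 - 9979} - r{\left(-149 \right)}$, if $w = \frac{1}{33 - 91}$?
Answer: $\frac{6089}{116} + 14 \sqrt{21} \approx 116.65$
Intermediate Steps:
$w = - \frac{1}{58}$ ($w = \frac{1}{-58} = - \frac{1}{58} \approx -0.017241$)
$r{\left(I \right)} = - \frac{6089}{116}$ ($r{\left(I \right)} = -2 + \frac{-101 - - \frac{1}{58}}{2} = -2 + \frac{-101 + \frac{1}{58}}{2} = -2 + \frac{1}{2} \left(- \frac{5857}{58}\right) = -2 - \frac{5857}{116} = - \frac{6089}{116}$)
$\sqrt{14095 - 9979} - r{\left(-149 \right)} = \sqrt{14095 - 9979} - - \frac{6089}{116} = \sqrt{4116} + \frac{6089}{116} = 14 \sqrt{21} + \frac{6089}{116} = \frac{6089}{116} + 14 \sqrt{21}$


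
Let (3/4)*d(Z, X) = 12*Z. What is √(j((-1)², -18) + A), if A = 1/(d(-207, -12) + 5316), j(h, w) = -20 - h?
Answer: I*√21083583/1002 ≈ 4.5825*I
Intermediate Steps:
d(Z, X) = 16*Z (d(Z, X) = 4*(12*Z)/3 = 16*Z)
A = 1/2004 (A = 1/(16*(-207) + 5316) = 1/(-3312 + 5316) = 1/2004 ≈ 0.00049900)
√(j((-1)², -18) + A) = √((-20 - 1*(-1)²) + 1/2004) = √((-20 - 1*1) + 1/2004) = √((-20 - 1) + 1/2004) = √(-21 + 1/2004) = √(-42083/2004) = I*√21083583/1002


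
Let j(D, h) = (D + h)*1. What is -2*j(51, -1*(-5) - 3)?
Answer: -106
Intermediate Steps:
j(D, h) = D + h
-2*j(51, -1*(-5) - 3) = -2*(51 + (-1*(-5) - 3)) = -2*(51 + (5 - 3)) = -2*(51 + 2) = -2*53 = -106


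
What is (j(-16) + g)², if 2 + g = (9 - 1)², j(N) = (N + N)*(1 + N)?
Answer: 293764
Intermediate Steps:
j(N) = 2*N*(1 + N) (j(N) = (2*N)*(1 + N) = 2*N*(1 + N))
g = 62 (g = -2 + (9 - 1)² = -2 + 8² = -2 + 64 = 62)
(j(-16) + g)² = (2*(-16)*(1 - 16) + 62)² = (2*(-16)*(-15) + 62)² = (480 + 62)² = 542² = 293764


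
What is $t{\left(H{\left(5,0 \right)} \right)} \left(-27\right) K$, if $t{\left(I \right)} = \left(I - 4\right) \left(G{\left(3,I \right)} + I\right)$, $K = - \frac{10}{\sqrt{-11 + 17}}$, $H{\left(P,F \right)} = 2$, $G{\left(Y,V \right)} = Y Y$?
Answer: $- 990 \sqrt{6} \approx -2425.0$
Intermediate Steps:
$G{\left(Y,V \right)} = Y^{2}$
$K = - \frac{5 \sqrt{6}}{3}$ ($K = - \frac{10}{\sqrt{6}} = - 10 \frac{\sqrt{6}}{6} = - \frac{5 \sqrt{6}}{3} \approx -4.0825$)
$t{\left(I \right)} = \left(-4 + I\right) \left(9 + I\right)$ ($t{\left(I \right)} = \left(I - 4\right) \left(3^{2} + I\right) = \left(-4 + I\right) \left(9 + I\right)$)
$t{\left(H{\left(5,0 \right)} \right)} \left(-27\right) K = \left(-36 + 2^{2} + 5 \cdot 2\right) \left(-27\right) \left(- \frac{5 \sqrt{6}}{3}\right) = \left(-36 + 4 + 10\right) \left(-27\right) \left(- \frac{5 \sqrt{6}}{3}\right) = \left(-22\right) \left(-27\right) \left(- \frac{5 \sqrt{6}}{3}\right) = 594 \left(- \frac{5 \sqrt{6}}{3}\right) = - 990 \sqrt{6}$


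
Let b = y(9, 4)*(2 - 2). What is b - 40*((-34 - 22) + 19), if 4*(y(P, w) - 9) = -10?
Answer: 1480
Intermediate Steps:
y(P, w) = 13/2 (y(P, w) = 9 + (¼)*(-10) = 9 - 5/2 = 13/2)
b = 0 (b = 13*(2 - 2)/2 = (13/2)*0 = 0)
b - 40*((-34 - 22) + 19) = 0 - 40*((-34 - 22) + 19) = 0 - 40*(-56 + 19) = 0 - 40*(-37) = 0 + 1480 = 1480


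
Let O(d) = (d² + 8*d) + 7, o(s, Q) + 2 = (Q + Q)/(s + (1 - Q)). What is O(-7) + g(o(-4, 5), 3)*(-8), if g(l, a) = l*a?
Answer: 78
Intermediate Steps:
o(s, Q) = -2 + 2*Q/(1 + s - Q) (o(s, Q) = -2 + (Q + Q)/(s + (1 - Q)) = -2 + (2*Q)/(1 + s - Q) = -2 + 2*Q/(1 + s - Q))
g(l, a) = a*l
O(d) = 7 + d² + 8*d
O(-7) + g(o(-4, 5), 3)*(-8) = (7 + (-7)² + 8*(-7)) + (3*(2*(-1 - 1*(-4) + 2*5)/(1 - 4 - 1*5)))*(-8) = (7 + 49 - 56) + (3*(2*(-1 + 4 + 10)/(1 - 4 - 5)))*(-8) = 0 + (3*(2*13/(-8)))*(-8) = 0 + (3*(2*(-⅛)*13))*(-8) = 0 + (3*(-13/4))*(-8) = 0 - 39/4*(-8) = 0 + 78 = 78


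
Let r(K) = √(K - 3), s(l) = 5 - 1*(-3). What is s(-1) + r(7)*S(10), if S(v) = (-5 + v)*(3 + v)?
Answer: 138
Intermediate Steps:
s(l) = 8 (s(l) = 5 + 3 = 8)
r(K) = √(-3 + K)
s(-1) + r(7)*S(10) = 8 + √(-3 + 7)*(-15 + 10² - 2*10) = 8 + √4*(-15 + 100 - 20) = 8 + 2*65 = 8 + 130 = 138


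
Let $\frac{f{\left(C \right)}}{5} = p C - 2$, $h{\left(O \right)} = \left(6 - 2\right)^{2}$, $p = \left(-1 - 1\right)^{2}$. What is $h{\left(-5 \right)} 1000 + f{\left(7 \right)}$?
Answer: $16130$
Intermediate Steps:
$p = 4$ ($p = \left(-2\right)^{2} = 4$)
$h{\left(O \right)} = 16$ ($h{\left(O \right)} = 4^{2} = 16$)
$f{\left(C \right)} = -10 + 20 C$ ($f{\left(C \right)} = 5 \left(4 C - 2\right) = 5 \left(-2 + 4 C\right) = -10 + 20 C$)
$h{\left(-5 \right)} 1000 + f{\left(7 \right)} = 16 \cdot 1000 + \left(-10 + 20 \cdot 7\right) = 16000 + \left(-10 + 140\right) = 16000 + 130 = 16130$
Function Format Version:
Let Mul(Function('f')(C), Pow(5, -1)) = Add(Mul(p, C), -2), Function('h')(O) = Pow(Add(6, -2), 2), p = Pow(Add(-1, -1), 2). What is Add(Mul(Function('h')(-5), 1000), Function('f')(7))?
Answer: 16130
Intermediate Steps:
p = 4 (p = Pow(-2, 2) = 4)
Function('h')(O) = 16 (Function('h')(O) = Pow(4, 2) = 16)
Function('f')(C) = Add(-10, Mul(20, C)) (Function('f')(C) = Mul(5, Add(Mul(4, C), -2)) = Mul(5, Add(-2, Mul(4, C))) = Add(-10, Mul(20, C)))
Add(Mul(Function('h')(-5), 1000), Function('f')(7)) = Add(Mul(16, 1000), Add(-10, Mul(20, 7))) = Add(16000, Add(-10, 140)) = Add(16000, 130) = 16130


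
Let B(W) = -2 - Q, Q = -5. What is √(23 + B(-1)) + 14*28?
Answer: 392 + √26 ≈ 397.10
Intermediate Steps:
B(W) = 3 (B(W) = -2 - 1*(-5) = -2 + 5 = 3)
√(23 + B(-1)) + 14*28 = √(23 + 3) + 14*28 = √26 + 392 = 392 + √26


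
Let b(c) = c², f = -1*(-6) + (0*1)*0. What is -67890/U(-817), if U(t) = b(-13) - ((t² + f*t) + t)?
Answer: 67890/661601 ≈ 0.10261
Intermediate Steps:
f = 6 (f = 6 + 0*0 = 6 + 0 = 6)
U(t) = 169 - t² - 7*t (U(t) = (-13)² - ((t² + 6*t) + t) = 169 - (t² + 7*t) = 169 + (-t² - 7*t) = 169 - t² - 7*t)
-67890/U(-817) = -67890/(169 - 1*(-817)² - 7*(-817)) = -67890/(169 - 1*667489 + 5719) = -67890/(169 - 667489 + 5719) = -67890/(-661601) = -67890*(-1/661601) = 67890/661601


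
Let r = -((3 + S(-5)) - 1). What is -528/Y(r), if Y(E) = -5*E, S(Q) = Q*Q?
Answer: -176/45 ≈ -3.9111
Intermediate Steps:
S(Q) = Q**2
r = -27 (r = -((3 + (-5)**2) - 1) = -((3 + 25) - 1) = -(28 - 1) = -1*27 = -27)
-528/Y(r) = -528/((-5*(-27))) = -528/135 = -528*1/135 = -176/45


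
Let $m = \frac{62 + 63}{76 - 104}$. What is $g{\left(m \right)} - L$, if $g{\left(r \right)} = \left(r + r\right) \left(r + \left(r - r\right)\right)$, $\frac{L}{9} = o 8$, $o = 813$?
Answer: $- \frac{22930487}{392} \approx -58496.0$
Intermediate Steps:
$L = 58536$ ($L = 9 \cdot 813 \cdot 8 = 9 \cdot 6504 = 58536$)
$m = - \frac{125}{28}$ ($m = \frac{125}{-28} = 125 \left(- \frac{1}{28}\right) = - \frac{125}{28} \approx -4.4643$)
$g{\left(r \right)} = 2 r^{2}$ ($g{\left(r \right)} = 2 r \left(r + 0\right) = 2 r r = 2 r^{2}$)
$g{\left(m \right)} - L = 2 \left(- \frac{125}{28}\right)^{2} - 58536 = 2 \cdot \frac{15625}{784} - 58536 = \frac{15625}{392} - 58536 = - \frac{22930487}{392}$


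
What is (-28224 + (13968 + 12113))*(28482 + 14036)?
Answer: -91116074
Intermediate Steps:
(-28224 + (13968 + 12113))*(28482 + 14036) = (-28224 + 26081)*42518 = -2143*42518 = -91116074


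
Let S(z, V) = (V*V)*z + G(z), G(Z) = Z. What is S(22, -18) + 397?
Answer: 7547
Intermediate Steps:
S(z, V) = z + z*V**2 (S(z, V) = (V*V)*z + z = V**2*z + z = z*V**2 + z = z + z*V**2)
S(22, -18) + 397 = 22*(1 + (-18)**2) + 397 = 22*(1 + 324) + 397 = 22*325 + 397 = 7150 + 397 = 7547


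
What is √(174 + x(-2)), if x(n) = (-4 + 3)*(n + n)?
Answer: √178 ≈ 13.342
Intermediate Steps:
x(n) = -2*n
√(174 + x(-2)) = √(174 - 2*(-2)) = √(174 + 4) = √178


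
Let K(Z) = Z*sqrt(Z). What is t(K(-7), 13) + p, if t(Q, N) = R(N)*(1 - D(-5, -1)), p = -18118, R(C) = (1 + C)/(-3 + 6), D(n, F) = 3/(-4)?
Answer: -108659/6 ≈ -18110.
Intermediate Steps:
D(n, F) = -3/4 (D(n, F) = 3*(-1/4) = -3/4)
R(C) = 1/3 + C/3 (R(C) = (1 + C)/3 = (1 + C)*(1/3) = 1/3 + C/3)
K(Z) = Z**(3/2)
t(Q, N) = 7/12 + 7*N/12 (t(Q, N) = (1/3 + N/3)*(1 - 1*(-3/4)) = (1/3 + N/3)*(1 + 3/4) = (1/3 + N/3)*(7/4) = 7/12 + 7*N/12)
t(K(-7), 13) + p = (7/12 + (7/12)*13) - 18118 = (7/12 + 91/12) - 18118 = 49/6 - 18118 = -108659/6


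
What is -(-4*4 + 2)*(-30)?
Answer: -420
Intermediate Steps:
-(-4*4 + 2)*(-30) = -(-16 + 2)*(-30) = -(-14)*(-30) = -1*420 = -420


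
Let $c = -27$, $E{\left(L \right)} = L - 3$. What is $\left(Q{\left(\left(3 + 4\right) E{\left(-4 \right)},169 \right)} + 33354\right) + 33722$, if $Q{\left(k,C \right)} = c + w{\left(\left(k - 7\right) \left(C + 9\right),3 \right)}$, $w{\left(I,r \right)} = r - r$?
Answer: $67049$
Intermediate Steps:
$E{\left(L \right)} = -3 + L$
$w{\left(I,r \right)} = 0$
$Q{\left(k,C \right)} = -27$ ($Q{\left(k,C \right)} = -27 + 0 = -27$)
$\left(Q{\left(\left(3 + 4\right) E{\left(-4 \right)},169 \right)} + 33354\right) + 33722 = \left(-27 + 33354\right) + 33722 = 33327 + 33722 = 67049$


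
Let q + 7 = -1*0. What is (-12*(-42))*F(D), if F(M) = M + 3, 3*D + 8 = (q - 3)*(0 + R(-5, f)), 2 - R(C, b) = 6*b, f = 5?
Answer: 47208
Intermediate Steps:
R(C, b) = 2 - 6*b
q = -7 (q = -7 - 1*0 = -7 + 0 = -7)
D = 272/3 (D = -8/3 + ((-7 - 3)*(0 + (2 - 6*5)))/3 = -8/3 + (-10*(0 + (2 - 30)))/3 = -8/3 + (-10*(0 - 28))/3 = -8/3 + (-10*(-28))/3 = -8/3 + (1/3)*280 = -8/3 + 280/3 = 272/3 ≈ 90.667)
F(M) = 3 + M
(-12*(-42))*F(D) = (-12*(-42))*(3 + 272/3) = 504*(281/3) = 47208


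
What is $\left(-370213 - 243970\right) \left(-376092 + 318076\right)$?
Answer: $35632440928$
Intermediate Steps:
$\left(-370213 - 243970\right) \left(-376092 + 318076\right) = \left(-614183\right) \left(-58016\right) = 35632440928$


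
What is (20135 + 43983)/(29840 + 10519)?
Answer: 64118/40359 ≈ 1.5887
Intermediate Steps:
(20135 + 43983)/(29840 + 10519) = 64118/40359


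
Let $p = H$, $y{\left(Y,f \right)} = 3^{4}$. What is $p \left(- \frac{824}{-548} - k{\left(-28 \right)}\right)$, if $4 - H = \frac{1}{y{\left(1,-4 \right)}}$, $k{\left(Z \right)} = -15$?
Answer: $\frac{730303}{11097} \approx 65.811$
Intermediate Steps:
$y{\left(Y,f \right)} = 81$
$H = \frac{323}{81}$ ($H = 4 - \frac{1}{81} = \frac{323}{81} \approx 3.9877$)
$p = \frac{323}{81} \approx 3.9877$
$p \left(- \frac{824}{-548} - k{\left(-28 \right)}\right) = \frac{323 \left(- \frac{824}{-548} - -15\right)}{81} = \frac{323 \left(\left(-824\right) \left(- \frac{1}{548}\right) + 15\right)}{81} = \frac{323 \left(\frac{206}{137} + 15\right)}{81} = \frac{323}{81} \cdot \frac{2261}{137} = \frac{730303}{11097}$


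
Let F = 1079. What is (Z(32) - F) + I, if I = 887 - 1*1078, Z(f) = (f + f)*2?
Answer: -1142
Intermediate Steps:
Z(f) = 4*f (Z(f) = (2*f)*2 = 4*f)
I = -191 (I = 887 - 1078 = -191)
(Z(32) - F) + I = (4*32 - 1*1079) - 191 = (128 - 1079) - 191 = -951 - 191 = -1142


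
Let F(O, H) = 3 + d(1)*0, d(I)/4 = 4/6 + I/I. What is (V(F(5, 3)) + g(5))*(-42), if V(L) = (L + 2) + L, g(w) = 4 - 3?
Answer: -378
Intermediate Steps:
d(I) = 20/3 (d(I) = 4*(4/6 + I/I) = 4*(4*(⅙) + 1) = 4*(⅔ + 1) = 4*(5/3) = 20/3)
F(O, H) = 3 (F(O, H) = 3 + (20/3)*0 = 3 + 0 = 3)
g(w) = 1
V(L) = 2 + 2*L (V(L) = (2 + L) + L = 2 + 2*L)
(V(F(5, 3)) + g(5))*(-42) = ((2 + 2*3) + 1)*(-42) = ((2 + 6) + 1)*(-42) = (8 + 1)*(-42) = 9*(-42) = -378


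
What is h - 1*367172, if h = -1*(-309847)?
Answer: -57325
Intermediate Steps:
h = 309847
h - 1*367172 = 309847 - 1*367172 = 309847 - 367172 = -57325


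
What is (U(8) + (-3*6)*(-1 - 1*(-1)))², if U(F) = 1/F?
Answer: 1/64 ≈ 0.015625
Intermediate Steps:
U(F) = 1/F
(U(8) + (-3*6)*(-1 - 1*(-1)))² = (1/8 + (-3*6)*(-1 - 1*(-1)))² = (⅛ - 18*(-1 + 1))² = (⅛ - 18*0)² = (⅛ + 0)² = (⅛)² = 1/64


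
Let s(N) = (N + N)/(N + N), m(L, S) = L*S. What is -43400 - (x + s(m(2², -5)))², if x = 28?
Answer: -44241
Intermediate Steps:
s(N) = 1 (s(N) = (2*N)/((2*N)) = (2*N)*(1/(2*N)) = 1)
-43400 - (x + s(m(2², -5)))² = -43400 - (28 + 1)² = -43400 - 1*29² = -43400 - 1*841 = -43400 - 841 = -44241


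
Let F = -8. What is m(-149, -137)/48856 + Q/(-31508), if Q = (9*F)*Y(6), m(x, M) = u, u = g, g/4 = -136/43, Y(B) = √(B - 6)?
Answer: -68/262601 ≈ -0.00025895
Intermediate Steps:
Y(B) = √(-6 + B)
g = -544/43 (g = 4*(-136/43) = -544/43 ≈ -12.651)
u = -544/43 ≈ -12.651
m(x, M) = -544/43
Q = 0 (Q = (9*(-8))*√(-6 + 6) = -72*√0 = -72*0 = 0)
m(-149, -137)/48856 + Q/(-31508) = -544/43/48856 + 0/(-31508) = -544/43*1/48856 + 0*(-1/31508) = -68/262601 + 0 = -68/262601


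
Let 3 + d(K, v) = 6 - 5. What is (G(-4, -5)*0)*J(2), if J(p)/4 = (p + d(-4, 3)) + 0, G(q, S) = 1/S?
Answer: 0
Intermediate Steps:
d(K, v) = -2 (d(K, v) = -3 + (6 - 5) = -3 + 1 = -2)
J(p) = -8 + 4*p (J(p) = 4*((p - 2) + 0) = 4*((-2 + p) + 0) = 4*(-2 + p) = -8 + 4*p)
(G(-4, -5)*0)*J(2) = (0/(-5))*(-8 + 4*2) = (-⅕*0)*(-8 + 8) = 0*0 = 0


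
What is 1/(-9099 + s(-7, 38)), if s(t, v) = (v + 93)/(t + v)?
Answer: -31/281938 ≈ -0.00010995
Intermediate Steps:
s(t, v) = (93 + v)/(t + v)
1/(-9099 + s(-7, 38)) = 1/(-9099 + (93 + 38)/(-7 + 38)) = 1/(-9099 + 131/31) = 1/(-281938/31) = -31/281938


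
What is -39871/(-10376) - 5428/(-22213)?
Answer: 941975451/230482088 ≈ 4.0870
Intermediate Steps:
-39871/(-10376) - 5428/(-22213) = -39871*(-1/10376) - 5428*(-1/22213) = 39871/10376 + 5428/22213 = 941975451/230482088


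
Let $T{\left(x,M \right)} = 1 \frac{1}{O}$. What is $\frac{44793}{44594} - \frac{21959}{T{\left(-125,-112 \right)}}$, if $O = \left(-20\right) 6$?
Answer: $\frac{117508802313}{44594} \approx 2.6351 \cdot 10^{6}$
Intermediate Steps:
$O = -120$
$T{\left(x,M \right)} = - \frac{1}{120}$ ($T{\left(x,M \right)} = 1 \frac{1}{-120} = 1 \left(- \frac{1}{120}\right) = - \frac{1}{120}$)
$\frac{44793}{44594} - \frac{21959}{T{\left(-125,-112 \right)}} = \frac{44793}{44594} - \frac{21959}{- \frac{1}{120}} = 44793 \cdot \frac{1}{44594} - -2635080 = \frac{44793}{44594} + 2635080 = \frac{117508802313}{44594}$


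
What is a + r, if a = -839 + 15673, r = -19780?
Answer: -4946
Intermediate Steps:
a = 14834
a + r = 14834 - 19780 = -4946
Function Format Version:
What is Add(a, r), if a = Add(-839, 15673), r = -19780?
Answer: -4946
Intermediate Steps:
a = 14834
Add(a, r) = Add(14834, -19780) = -4946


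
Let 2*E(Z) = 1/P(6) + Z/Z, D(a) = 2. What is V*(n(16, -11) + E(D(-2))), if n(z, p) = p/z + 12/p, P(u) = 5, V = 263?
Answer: -272731/880 ≈ -309.92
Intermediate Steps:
E(Z) = ⅗ (E(Z) = (1/5 + Z/Z)/2 = (1*(⅕) + 1)/2 = (⅕ + 1)/2 = (½)*(6/5) = ⅗)
n(z, p) = 12/p + p/z
V*(n(16, -11) + E(D(-2))) = 263*((12/(-11) - 11/16) + ⅗) = 263*((12*(-1/11) - 11*1/16) + ⅗) = 263*((-12/11 - 11/16) + ⅗) = 263*(-313/176 + ⅗) = 263*(-1037/880) = -272731/880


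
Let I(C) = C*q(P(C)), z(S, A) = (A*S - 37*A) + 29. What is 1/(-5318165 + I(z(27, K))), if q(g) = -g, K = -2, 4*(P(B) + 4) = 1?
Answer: -4/21271925 ≈ -1.8804e-7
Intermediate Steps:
P(B) = -15/4 (P(B) = -4 + (1/4)*1 = -4 + 1/4 = -15/4)
z(S, A) = 29 - 37*A + A*S (z(S, A) = (-37*A + A*S) + 29 = 29 - 37*A + A*S)
I(C) = 15*C/4 (I(C) = C*(-1*(-15/4)) = C*(15/4) = 15*C/4)
1/(-5318165 + I(z(27, K))) = 1/(-5318165 + 15*(29 - 37*(-2) - 2*27)/4) = 1/(-5318165 + 15*(29 + 74 - 54)/4) = 1/(-5318165 + (15/4)*49) = 1/(-5318165 + 735/4) = 1/(-21271925/4) = -4/21271925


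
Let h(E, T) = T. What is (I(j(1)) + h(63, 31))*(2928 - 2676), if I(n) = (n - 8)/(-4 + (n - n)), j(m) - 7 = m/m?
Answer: 7812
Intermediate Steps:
j(m) = 8 (j(m) = 7 + m/m = 7 + 1 = 8)
I(n) = 2 - n/4 (I(n) = (-8 + n)/(-4 + 0) = (-8 + n)/(-4) = (-8 + n)*(-1/4) = 2 - n/4)
(I(j(1)) + h(63, 31))*(2928 - 2676) = ((2 - 1/4*8) + 31)*(2928 - 2676) = ((2 - 2) + 31)*252 = (0 + 31)*252 = 31*252 = 7812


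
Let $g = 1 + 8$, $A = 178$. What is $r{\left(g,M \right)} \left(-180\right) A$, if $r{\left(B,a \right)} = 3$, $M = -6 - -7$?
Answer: $-96120$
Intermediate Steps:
$M = 1$ ($M = -6 + 7 = 1$)
$g = 9$
$r{\left(g,M \right)} \left(-180\right) A = 3 \left(-180\right) 178 = \left(-540\right) 178 = -96120$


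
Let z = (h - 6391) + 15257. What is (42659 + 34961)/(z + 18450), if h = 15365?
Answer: 77620/42681 ≈ 1.8186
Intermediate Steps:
z = 24231 (z = (15365 - 6391) + 15257 = 8974 + 15257 = 24231)
(42659 + 34961)/(z + 18450) = (42659 + 34961)/(24231 + 18450) = 77620/42681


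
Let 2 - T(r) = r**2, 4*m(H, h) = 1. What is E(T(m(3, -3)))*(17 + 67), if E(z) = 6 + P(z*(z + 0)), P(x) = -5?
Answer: 84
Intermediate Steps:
m(H, h) = 1/4 (m(H, h) = (1/4)*1 = 1/4)
T(r) = 2 - r**2
E(z) = 1 (E(z) = 6 - 5 = 1)
E(T(m(3, -3)))*(17 + 67) = 1*(17 + 67) = 1*84 = 84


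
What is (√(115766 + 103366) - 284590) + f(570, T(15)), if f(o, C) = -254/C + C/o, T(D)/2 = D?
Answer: -81110548/285 + 6*√6087 ≈ -2.8413e+5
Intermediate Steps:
T(D) = 2*D
(√(115766 + 103366) - 284590) + f(570, T(15)) = (√(115766 + 103366) - 284590) + (-254/(2*15) + (2*15)/570) = (√219132 - 284590) + (-254/30 + 30*(1/570)) = (6*√6087 - 284590) + (-254*1/30 + 1/19) = (-284590 + 6*√6087) + (-127/15 + 1/19) = (-284590 + 6*√6087) - 2398/285 = -81110548/285 + 6*√6087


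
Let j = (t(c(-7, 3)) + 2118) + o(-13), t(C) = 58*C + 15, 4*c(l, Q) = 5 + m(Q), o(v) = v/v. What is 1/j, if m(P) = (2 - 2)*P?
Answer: 2/4413 ≈ 0.00045321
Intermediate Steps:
o(v) = 1
m(P) = 0 (m(P) = 0*P = 0)
c(l, Q) = 5/4 (c(l, Q) = (5 + 0)/4 = (¼)*5 = 5/4)
t(C) = 15 + 58*C
j = 4413/2 (j = ((15 + 58*(5/4)) + 2118) + 1 = ((15 + 145/2) + 2118) + 1 = (175/2 + 2118) + 1 = 4411/2 + 1 = 4413/2 ≈ 2206.5)
1/j = 1/(4413/2) = 2/4413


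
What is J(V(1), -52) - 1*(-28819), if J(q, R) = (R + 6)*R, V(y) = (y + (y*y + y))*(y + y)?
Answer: 31211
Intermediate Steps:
V(y) = 2*y*(y² + 2*y) (V(y) = (y + (y² + y))*(2*y) = (y + (y + y²))*(2*y) = (y² + 2*y)*(2*y) = 2*y*(y² + 2*y))
J(q, R) = R*(6 + R) (J(q, R) = (6 + R)*R = R*(6 + R))
J(V(1), -52) - 1*(-28819) = -52*(6 - 52) - 1*(-28819) = -52*(-46) + 28819 = 2392 + 28819 = 31211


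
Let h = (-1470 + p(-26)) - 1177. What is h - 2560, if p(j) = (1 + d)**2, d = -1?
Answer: -5207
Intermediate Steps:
p(j) = 0 (p(j) = (1 - 1)**2 = 0**2 = 0)
h = -2647 (h = (-1470 + 0) - 1177 = -1470 - 1177 = -2647)
h - 2560 = -2647 - 2560 = -5207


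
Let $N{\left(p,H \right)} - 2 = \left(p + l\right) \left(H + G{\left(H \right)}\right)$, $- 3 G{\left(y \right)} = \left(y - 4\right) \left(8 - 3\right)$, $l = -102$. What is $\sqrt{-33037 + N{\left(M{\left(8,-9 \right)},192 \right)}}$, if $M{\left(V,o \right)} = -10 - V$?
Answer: $5 i \sqrt{739} \approx 135.92 i$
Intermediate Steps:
$G{\left(y \right)} = \frac{20}{3} - \frac{5 y}{3}$ ($G{\left(y \right)} = - \frac{\left(y - 4\right) \left(8 - 3\right)}{3} = - \frac{\left(-4 + y\right) 5}{3} = - \frac{-20 + 5 y}{3} = \frac{20}{3} - \frac{5 y}{3}$)
$N{\left(p,H \right)} = 2 + \left(-102 + p\right) \left(\frac{20}{3} - \frac{2 H}{3}\right)$ ($N{\left(p,H \right)} = 2 + \left(p - 102\right) \left(H - \left(- \frac{20}{3} + \frac{5 H}{3}\right)\right) = 2 + \left(-102 + p\right) \left(\frac{20}{3} - \frac{2 H}{3}\right)$)
$\sqrt{-33037 + N{\left(M{\left(8,-9 \right)},192 \right)}} = \sqrt{-33037 + \left(-678 + 68 \cdot 192 + \frac{20 \left(-10 - 8\right)}{3} - 128 \left(-10 - 8\right)\right)} = \sqrt{-33037 + \left(-678 + 13056 + \frac{20 \left(-10 - 8\right)}{3} - 128 \left(-10 - 8\right)\right)} = \sqrt{-33037 + \left(-678 + 13056 + \frac{20}{3} \left(-18\right) - 128 \left(-18\right)\right)} = \sqrt{-33037 + \left(-678 + 13056 - 120 + 2304\right)} = \sqrt{-33037 + 14562} = \sqrt{-18475} = 5 i \sqrt{739}$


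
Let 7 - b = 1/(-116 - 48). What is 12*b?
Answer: 3447/41 ≈ 84.073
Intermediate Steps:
b = 1149/164 (b = 7 - 1/(-116 - 48) = 7 - 1/(-164) = 7 - 1*(-1/164) = 7 + 1/164 = 1149/164 ≈ 7.0061)
12*b = 12*(1149/164) = 3447/41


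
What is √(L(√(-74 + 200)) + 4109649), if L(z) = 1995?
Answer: 2*√1027911 ≈ 2027.7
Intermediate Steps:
√(L(√(-74 + 200)) + 4109649) = √(1995 + 4109649) = √4111644 = 2*√1027911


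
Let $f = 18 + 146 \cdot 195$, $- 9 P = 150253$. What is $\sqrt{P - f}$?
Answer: $\frac{i \sqrt{406645}}{3} \approx 212.56 i$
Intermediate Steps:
$P = - \frac{150253}{9}$ ($P = \left(- \frac{1}{9}\right) 150253 = - \frac{150253}{9} \approx -16695.0$)
$f = 28488$ ($f = 18 + 28470 = 28488$)
$\sqrt{P - f} = \sqrt{- \frac{150253}{9} - 28488} = \sqrt{- \frac{406645}{9}} = \frac{i \sqrt{406645}}{3}$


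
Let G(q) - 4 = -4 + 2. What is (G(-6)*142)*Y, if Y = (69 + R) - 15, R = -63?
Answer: -2556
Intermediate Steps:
G(q) = 2 (G(q) = 4 + (-4 + 2) = 4 - 2 = 2)
Y = -9 (Y = (69 - 63) - 15 = 6 - 15 = -9)
(G(-6)*142)*Y = (2*142)*(-9) = 284*(-9) = -2556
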